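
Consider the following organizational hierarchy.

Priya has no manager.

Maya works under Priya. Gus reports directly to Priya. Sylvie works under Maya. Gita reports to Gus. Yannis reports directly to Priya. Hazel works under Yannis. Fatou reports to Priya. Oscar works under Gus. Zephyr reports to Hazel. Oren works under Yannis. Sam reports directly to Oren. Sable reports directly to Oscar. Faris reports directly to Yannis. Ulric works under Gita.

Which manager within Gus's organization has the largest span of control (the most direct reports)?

Direct-report counts within Gus's organization: Gus has 2; Oscar has 1; Gita has 1. The largest is 2, held by Gus.

Gus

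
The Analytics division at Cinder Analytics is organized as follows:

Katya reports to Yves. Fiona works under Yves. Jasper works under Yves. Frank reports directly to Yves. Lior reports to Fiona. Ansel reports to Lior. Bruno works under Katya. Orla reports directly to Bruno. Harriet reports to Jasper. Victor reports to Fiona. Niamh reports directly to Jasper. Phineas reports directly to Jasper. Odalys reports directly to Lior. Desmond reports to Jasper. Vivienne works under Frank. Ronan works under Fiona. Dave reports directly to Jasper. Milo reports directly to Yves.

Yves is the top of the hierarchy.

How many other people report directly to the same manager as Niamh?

4

Niamh reports to Jasper. Jasper's other direct reports are Harriet, Phineas, Desmond, Dave — 4 peers.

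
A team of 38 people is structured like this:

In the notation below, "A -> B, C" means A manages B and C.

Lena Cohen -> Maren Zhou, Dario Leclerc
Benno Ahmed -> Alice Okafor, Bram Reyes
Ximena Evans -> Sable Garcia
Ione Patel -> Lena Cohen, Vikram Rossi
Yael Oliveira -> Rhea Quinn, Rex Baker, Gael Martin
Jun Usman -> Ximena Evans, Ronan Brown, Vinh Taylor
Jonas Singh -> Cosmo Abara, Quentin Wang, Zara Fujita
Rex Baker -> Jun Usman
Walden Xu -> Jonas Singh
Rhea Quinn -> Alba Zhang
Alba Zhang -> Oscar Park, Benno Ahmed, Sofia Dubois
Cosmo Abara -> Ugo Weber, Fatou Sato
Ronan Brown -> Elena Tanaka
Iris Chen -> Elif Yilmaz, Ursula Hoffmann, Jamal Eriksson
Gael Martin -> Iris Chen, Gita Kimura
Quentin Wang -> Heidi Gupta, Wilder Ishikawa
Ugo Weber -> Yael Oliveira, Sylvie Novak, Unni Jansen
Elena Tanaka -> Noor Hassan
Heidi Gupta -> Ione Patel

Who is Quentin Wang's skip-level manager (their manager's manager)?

Walden Xu

Quentin Wang reports to Jonas Singh, and Jonas Singh reports to Walden Xu. So Quentin Wang's skip-level manager is Walden Xu.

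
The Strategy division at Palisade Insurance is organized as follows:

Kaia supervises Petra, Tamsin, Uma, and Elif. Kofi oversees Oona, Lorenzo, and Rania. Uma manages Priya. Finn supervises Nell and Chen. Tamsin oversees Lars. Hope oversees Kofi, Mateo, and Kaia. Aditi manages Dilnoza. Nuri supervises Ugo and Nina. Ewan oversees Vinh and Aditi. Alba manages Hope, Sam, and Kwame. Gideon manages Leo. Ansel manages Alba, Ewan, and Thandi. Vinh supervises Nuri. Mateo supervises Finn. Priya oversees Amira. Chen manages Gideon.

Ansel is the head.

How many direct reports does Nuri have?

Nuri directly manages Nina, Ugo. That is 2 direct reports.

2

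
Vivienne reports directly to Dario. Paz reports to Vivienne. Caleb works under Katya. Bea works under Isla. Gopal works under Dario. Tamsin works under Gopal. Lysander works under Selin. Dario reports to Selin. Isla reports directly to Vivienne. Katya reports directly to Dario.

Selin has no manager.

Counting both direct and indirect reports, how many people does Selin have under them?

Selin directly manages Dario, Lysander. Under Dario: Vivienne, Paz, Isla, Bea, Gopal, Tamsin, Katya, Caleb (8). Lysander has no reports. So Selin's organization is 2 direct reports plus everyone under them: 9 + 1 = 10.

10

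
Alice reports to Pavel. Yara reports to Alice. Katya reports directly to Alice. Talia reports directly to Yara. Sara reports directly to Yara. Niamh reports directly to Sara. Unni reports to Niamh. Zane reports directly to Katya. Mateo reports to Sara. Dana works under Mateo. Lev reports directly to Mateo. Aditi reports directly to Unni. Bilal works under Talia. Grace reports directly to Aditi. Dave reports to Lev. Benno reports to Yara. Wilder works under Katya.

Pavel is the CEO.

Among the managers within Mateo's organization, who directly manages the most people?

Mateo

Direct-report counts within Mateo's organization: Mateo has 2; Lev has 1. The largest is 2, held by Mateo.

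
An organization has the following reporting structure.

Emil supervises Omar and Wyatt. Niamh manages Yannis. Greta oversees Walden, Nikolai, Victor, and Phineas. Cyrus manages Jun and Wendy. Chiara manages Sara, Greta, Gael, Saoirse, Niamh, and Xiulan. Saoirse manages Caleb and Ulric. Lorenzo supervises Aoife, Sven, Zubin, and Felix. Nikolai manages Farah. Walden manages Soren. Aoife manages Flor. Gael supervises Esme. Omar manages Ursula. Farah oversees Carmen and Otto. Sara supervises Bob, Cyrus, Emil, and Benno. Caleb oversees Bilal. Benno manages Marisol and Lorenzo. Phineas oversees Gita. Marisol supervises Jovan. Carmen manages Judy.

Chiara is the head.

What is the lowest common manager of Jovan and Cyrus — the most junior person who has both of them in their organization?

Sara

Jovan's chain of managers is Marisol, Benno, Sara, Chiara. Cyrus's chain of managers is Sara, Chiara. The first manager that appears in both chains is Sara.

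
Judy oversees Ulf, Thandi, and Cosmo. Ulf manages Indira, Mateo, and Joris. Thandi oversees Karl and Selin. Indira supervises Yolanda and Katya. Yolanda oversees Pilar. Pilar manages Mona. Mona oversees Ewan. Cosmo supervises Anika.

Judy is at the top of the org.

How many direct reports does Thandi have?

Thandi directly manages Karl, Selin. That is 2 direct reports.

2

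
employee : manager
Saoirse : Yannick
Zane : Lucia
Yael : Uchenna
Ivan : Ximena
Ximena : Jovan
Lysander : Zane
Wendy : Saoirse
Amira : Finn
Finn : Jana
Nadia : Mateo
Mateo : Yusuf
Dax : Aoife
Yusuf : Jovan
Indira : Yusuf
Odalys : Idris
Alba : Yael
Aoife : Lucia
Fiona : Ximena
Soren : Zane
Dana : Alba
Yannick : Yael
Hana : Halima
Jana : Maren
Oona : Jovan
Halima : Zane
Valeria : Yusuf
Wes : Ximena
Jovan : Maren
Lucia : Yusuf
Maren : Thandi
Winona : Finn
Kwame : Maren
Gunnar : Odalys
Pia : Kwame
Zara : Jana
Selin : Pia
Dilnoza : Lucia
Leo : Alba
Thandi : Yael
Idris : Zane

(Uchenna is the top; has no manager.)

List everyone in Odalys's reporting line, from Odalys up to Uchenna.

Odalys -> Idris -> Zane -> Lucia -> Yusuf -> Jovan -> Maren -> Thandi -> Yael -> Uchenna

Odalys reports to Idris. Idris reports to Zane. Zane reports to Lucia. Lucia reports to Yusuf. Yusuf reports to Jovan. Jovan reports to Maren. Maren reports to Thandi. Thandi reports to Yael. Yael reports to Uchenna. Uchenna is at the top.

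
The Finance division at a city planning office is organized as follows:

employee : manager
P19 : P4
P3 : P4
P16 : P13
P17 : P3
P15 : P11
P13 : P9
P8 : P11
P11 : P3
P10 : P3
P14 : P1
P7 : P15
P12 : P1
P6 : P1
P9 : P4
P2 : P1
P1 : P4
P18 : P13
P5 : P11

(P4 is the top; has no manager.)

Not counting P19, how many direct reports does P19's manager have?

P19 reports to P4. P4's other direct reports are P3, P1, P9 — 3 peers.

3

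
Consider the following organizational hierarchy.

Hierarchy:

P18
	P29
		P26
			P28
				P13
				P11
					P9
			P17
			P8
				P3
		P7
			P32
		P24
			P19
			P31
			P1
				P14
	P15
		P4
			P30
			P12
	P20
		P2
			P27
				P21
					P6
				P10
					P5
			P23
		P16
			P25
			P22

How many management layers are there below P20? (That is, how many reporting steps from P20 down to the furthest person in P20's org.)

4

The longest chain under P20 runs P20 → P2 → P27 → P10 → P5, which is 4 levels below P20.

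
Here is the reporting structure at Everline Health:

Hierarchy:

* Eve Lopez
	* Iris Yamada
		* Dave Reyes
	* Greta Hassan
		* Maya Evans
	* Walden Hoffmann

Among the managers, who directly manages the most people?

Direct-report counts: Eve Lopez has 3; Greta Hassan has 1; Iris Yamada has 1. The largest is 3, held by Eve Lopez.

Eve Lopez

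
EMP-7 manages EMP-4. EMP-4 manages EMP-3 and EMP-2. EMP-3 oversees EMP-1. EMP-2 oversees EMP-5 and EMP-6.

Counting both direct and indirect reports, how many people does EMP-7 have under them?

EMP-7 directly manages EMP-4. Under EMP-4: EMP-2, EMP-6, EMP-5, EMP-3, EMP-1 (5). That's 6 in total.

6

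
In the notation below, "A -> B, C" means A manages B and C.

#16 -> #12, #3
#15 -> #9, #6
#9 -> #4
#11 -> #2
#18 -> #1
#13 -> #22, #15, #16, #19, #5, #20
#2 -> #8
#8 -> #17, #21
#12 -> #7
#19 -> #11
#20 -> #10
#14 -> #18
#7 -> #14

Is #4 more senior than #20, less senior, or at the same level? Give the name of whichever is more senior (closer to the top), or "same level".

#20

#4 is 3 levels below #13; #20 is 1. #20 is higher.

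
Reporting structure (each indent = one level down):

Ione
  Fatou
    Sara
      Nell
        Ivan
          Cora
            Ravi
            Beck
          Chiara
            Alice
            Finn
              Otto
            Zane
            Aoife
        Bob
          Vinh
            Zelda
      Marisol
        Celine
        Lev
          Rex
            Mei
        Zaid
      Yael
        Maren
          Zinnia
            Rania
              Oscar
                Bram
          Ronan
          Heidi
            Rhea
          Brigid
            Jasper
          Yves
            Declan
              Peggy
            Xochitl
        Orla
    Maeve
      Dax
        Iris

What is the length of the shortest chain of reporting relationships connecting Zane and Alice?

Zane is 1 level below Chiara, and Alice is 1 level below Chiara (their lowest common manager). The shortest path runs up from Zane to Chiara and back down to Alice: 1 + 1 = 2 links.

2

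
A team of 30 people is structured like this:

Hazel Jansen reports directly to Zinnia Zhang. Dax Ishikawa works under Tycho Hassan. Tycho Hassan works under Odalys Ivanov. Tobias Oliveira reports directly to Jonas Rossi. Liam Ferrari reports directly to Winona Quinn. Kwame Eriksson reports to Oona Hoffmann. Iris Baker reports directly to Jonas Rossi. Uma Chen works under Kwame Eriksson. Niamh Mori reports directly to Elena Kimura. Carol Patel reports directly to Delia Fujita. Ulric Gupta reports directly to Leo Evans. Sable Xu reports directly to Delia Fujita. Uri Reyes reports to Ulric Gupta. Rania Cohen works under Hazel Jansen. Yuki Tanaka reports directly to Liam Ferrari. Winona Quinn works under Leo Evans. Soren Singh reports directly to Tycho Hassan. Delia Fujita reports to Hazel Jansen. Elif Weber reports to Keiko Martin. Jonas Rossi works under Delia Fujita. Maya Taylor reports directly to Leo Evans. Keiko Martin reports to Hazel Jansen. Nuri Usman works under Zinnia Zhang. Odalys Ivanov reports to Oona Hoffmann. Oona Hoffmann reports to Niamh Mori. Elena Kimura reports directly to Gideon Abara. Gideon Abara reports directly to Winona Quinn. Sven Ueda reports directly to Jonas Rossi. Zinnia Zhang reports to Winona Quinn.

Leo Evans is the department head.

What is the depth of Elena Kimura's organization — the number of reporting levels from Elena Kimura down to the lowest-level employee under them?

The longest chain under Elena Kimura runs Elena Kimura → Niamh Mori → Oona Hoffmann → Odalys Ivanov → Tycho Hassan → Dax Ishikawa, which is 5 levels below Elena Kimura.

5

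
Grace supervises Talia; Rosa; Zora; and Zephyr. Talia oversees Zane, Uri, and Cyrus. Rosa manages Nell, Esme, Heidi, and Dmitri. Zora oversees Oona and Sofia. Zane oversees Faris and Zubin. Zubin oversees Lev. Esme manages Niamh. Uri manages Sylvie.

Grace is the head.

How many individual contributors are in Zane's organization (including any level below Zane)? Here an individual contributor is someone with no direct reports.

2

The people in Zane's organization with no one reporting to them are Faris, Lev. That is 2.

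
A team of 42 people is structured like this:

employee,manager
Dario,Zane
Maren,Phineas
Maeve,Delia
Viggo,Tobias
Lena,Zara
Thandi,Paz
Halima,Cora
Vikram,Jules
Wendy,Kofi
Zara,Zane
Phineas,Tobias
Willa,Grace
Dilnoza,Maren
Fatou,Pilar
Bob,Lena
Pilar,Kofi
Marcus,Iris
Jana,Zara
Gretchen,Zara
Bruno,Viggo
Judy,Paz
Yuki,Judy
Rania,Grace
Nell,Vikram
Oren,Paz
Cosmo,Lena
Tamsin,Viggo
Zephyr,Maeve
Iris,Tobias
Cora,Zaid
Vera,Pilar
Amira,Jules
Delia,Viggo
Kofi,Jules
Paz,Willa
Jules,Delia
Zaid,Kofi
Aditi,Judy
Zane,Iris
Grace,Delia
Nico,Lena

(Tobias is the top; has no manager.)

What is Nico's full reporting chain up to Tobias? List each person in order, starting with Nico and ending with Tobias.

Nico -> Lena -> Zara -> Zane -> Iris -> Tobias

Nico reports to Lena. Lena reports to Zara. Zara reports to Zane. Zane reports to Iris. Iris reports to Tobias. Tobias is at the top.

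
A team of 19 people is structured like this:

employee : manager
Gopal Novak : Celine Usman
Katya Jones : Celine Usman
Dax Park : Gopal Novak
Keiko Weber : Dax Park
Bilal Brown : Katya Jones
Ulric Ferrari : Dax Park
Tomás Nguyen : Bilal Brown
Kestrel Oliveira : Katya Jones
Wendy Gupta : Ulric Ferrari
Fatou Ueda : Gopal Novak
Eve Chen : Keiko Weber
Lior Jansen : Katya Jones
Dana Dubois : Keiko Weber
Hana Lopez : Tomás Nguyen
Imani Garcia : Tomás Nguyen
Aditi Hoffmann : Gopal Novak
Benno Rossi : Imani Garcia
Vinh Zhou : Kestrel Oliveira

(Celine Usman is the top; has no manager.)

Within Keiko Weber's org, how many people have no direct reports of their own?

2

The people in Keiko Weber's organization with no one reporting to them are Dana Dubois, Eve Chen. That is 2.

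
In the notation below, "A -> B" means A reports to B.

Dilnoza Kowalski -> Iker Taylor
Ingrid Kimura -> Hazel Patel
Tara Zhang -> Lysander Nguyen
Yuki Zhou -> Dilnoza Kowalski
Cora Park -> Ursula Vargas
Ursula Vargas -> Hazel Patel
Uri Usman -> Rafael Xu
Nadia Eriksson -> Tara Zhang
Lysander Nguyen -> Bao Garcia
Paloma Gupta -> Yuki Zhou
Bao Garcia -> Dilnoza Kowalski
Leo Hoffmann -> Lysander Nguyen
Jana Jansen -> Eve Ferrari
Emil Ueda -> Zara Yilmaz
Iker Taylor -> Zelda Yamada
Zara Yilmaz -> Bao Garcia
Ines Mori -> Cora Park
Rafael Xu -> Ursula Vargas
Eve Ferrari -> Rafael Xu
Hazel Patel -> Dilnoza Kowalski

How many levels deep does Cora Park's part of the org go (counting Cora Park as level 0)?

The longest chain under Cora Park runs Cora Park → Ines Mori, which is 1 level below Cora Park.

1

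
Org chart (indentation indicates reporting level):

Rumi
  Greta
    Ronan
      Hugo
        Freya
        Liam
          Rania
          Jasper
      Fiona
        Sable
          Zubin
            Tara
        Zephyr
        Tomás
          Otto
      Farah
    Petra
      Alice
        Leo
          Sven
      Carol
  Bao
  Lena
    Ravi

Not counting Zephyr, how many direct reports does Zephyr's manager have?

Zephyr reports to Fiona. Fiona's other direct reports are Sable, Tomás — 2 peers.

2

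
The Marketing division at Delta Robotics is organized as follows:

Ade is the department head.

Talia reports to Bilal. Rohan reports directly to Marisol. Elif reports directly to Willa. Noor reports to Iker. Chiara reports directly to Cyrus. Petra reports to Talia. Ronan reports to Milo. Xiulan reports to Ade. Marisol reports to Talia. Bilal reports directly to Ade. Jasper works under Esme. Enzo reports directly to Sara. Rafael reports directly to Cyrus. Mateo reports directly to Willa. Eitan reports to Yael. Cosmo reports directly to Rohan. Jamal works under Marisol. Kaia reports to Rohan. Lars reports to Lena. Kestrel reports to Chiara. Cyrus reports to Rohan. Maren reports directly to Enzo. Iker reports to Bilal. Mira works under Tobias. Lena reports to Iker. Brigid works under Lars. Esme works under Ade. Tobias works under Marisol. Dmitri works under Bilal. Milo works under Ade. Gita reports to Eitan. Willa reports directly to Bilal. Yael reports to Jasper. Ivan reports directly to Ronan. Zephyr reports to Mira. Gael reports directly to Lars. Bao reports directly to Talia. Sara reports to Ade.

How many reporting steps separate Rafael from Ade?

Chain from Rafael up to Ade: Rafael → Cyrus → Rohan → Marisol → Talia → Bilal → Ade. That is 6 steps up, so Rafael is 6 levels below Ade.

6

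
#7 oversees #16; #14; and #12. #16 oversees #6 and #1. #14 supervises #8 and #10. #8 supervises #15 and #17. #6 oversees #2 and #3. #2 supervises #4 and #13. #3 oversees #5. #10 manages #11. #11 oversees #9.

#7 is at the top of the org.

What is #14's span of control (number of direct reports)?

#14 directly manages #8, #10. That is 2 direct reports.

2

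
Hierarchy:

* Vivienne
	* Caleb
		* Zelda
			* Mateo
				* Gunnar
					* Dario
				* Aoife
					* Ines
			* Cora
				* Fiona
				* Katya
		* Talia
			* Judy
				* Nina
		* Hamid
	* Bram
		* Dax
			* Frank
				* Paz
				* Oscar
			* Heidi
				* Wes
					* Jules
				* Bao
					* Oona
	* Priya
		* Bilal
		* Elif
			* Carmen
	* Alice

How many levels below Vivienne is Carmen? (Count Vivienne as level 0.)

3

Chain from Carmen up to Vivienne: Carmen → Elif → Priya → Vivienne. That is 3 steps up, so Carmen is 3 levels below Vivienne.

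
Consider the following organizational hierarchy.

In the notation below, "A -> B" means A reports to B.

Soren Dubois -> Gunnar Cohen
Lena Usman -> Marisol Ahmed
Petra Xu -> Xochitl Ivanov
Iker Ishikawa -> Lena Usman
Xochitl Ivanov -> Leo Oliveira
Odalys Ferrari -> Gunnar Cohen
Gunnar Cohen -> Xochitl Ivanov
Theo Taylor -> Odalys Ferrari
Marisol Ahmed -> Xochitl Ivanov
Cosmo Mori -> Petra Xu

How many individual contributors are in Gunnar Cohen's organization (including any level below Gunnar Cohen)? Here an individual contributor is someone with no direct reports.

2

The people in Gunnar Cohen's organization with no one reporting to them are Soren Dubois, Theo Taylor. That is 2.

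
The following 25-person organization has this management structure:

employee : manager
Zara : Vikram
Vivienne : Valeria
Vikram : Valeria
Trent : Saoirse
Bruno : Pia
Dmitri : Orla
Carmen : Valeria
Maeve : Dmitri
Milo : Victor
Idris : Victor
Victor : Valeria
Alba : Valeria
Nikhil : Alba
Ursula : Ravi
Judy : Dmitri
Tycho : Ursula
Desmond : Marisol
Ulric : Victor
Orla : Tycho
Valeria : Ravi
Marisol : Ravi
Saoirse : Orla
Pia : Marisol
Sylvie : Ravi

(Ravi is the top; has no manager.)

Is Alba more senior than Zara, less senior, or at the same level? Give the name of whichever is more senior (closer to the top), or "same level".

Alba is 2 levels below Ravi; Zara is 3. Alba is higher.

Alba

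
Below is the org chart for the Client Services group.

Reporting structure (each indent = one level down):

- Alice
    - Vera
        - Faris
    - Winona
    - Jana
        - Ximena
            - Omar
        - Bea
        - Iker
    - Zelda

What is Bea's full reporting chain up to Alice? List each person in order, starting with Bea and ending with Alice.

Bea reports to Jana. Jana reports to Alice. Alice is at the top.

Bea -> Jana -> Alice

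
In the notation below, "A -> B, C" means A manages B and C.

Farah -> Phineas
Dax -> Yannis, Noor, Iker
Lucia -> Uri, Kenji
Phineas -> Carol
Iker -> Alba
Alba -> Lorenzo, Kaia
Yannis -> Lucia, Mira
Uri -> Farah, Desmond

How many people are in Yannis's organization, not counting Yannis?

8

Yannis directly manages Lucia, Mira. Under Lucia: Kenji, Uri, Desmond, Farah, Phineas, Carol (6). Mira has no reports. So Yannis's organization is 2 direct reports plus everyone under them: 7 + 1 = 8.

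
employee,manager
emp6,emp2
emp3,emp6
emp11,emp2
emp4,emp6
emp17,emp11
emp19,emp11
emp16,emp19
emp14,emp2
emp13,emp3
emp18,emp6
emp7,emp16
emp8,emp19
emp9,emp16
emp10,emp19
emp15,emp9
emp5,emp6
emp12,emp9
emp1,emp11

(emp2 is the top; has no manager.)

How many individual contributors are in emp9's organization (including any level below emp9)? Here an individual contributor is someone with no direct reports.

The people in emp9's organization with no one reporting to them are emp12, emp15. That is 2.

2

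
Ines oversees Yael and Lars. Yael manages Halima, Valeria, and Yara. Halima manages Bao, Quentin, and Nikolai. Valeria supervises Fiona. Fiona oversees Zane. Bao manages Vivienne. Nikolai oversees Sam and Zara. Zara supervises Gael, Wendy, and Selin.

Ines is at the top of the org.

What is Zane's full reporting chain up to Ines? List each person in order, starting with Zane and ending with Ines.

Zane reports to Fiona. Fiona reports to Valeria. Valeria reports to Yael. Yael reports to Ines. Ines is at the top.

Zane -> Fiona -> Valeria -> Yael -> Ines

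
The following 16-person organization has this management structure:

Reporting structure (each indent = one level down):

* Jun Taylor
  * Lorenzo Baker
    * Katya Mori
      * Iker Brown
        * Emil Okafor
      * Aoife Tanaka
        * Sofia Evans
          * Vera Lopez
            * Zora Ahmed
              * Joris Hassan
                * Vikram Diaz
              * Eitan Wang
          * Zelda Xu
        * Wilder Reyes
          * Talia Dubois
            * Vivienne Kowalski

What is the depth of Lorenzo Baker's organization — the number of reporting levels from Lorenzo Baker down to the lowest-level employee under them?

The longest chain under Lorenzo Baker runs Lorenzo Baker → Katya Mori → Aoife Tanaka → Sofia Evans → Vera Lopez → Zora Ahmed → Joris Hassan → Vikram Diaz, which is 7 levels below Lorenzo Baker.

7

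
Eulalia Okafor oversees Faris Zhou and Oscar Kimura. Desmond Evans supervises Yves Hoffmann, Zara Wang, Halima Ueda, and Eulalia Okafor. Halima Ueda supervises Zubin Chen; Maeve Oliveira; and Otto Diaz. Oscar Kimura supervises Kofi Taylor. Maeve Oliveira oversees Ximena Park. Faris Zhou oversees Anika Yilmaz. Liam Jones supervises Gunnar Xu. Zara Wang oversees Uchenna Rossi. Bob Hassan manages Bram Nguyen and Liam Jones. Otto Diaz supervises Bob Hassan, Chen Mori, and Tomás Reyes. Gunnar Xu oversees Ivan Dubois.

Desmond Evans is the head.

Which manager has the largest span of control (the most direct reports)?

Direct-report counts: Desmond Evans has 4; Eulalia Okafor has 2; Oscar Kimura has 1; Faris Zhou has 1; Zara Wang has 1; Halima Ueda has 3; Maeve Oliveira has 1; Otto Diaz has 3; Bob Hassan has 2; Liam Jones has 1; Gunnar Xu has 1. The largest is 4, held by Desmond Evans.

Desmond Evans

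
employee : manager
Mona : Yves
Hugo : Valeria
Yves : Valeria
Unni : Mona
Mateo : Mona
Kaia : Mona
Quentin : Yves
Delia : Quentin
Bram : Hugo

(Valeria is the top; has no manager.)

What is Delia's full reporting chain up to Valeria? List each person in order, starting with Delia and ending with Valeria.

Delia -> Quentin -> Yves -> Valeria

Delia reports to Quentin. Quentin reports to Yves. Yves reports to Valeria. Valeria is at the top.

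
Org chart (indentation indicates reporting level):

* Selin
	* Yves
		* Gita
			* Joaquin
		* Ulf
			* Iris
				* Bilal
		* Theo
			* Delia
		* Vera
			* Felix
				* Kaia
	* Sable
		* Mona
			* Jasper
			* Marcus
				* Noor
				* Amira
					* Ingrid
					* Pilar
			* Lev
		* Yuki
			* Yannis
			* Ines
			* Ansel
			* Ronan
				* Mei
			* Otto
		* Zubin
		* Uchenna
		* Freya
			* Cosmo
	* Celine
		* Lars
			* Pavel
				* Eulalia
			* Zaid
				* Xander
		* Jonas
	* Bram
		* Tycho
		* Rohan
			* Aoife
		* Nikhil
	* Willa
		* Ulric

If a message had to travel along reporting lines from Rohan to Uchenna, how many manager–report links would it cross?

4

Rohan is 2 levels below Selin, and Uchenna is 2 levels below Selin (their lowest common manager). The shortest path runs up from Rohan to Selin and back down to Uchenna: 2 + 2 = 4 links.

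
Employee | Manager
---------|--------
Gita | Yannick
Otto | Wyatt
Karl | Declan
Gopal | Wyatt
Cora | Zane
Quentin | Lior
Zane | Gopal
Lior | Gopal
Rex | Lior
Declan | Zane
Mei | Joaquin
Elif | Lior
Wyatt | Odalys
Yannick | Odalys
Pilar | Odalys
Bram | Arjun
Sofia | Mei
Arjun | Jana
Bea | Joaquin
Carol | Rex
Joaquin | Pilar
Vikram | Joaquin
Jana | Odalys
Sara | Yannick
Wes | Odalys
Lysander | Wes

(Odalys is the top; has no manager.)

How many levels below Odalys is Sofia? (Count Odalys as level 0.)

Chain from Sofia up to Odalys: Sofia → Mei → Joaquin → Pilar → Odalys. That is 4 steps up, so Sofia is 4 levels below Odalys.

4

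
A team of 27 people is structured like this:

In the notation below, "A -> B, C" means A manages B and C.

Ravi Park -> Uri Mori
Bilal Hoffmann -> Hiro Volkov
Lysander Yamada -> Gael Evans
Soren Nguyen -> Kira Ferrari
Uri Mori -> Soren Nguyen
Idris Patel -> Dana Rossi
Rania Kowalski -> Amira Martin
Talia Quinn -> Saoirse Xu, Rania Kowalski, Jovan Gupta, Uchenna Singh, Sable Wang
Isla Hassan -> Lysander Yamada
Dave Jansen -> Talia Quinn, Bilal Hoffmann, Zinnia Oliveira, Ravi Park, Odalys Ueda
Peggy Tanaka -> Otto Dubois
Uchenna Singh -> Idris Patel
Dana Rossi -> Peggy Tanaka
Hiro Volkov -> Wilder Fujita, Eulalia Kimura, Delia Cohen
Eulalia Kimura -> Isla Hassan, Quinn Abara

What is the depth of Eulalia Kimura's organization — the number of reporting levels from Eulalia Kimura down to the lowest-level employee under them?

The longest chain under Eulalia Kimura runs Eulalia Kimura → Isla Hassan → Lysander Yamada → Gael Evans, which is 3 levels below Eulalia Kimura.

3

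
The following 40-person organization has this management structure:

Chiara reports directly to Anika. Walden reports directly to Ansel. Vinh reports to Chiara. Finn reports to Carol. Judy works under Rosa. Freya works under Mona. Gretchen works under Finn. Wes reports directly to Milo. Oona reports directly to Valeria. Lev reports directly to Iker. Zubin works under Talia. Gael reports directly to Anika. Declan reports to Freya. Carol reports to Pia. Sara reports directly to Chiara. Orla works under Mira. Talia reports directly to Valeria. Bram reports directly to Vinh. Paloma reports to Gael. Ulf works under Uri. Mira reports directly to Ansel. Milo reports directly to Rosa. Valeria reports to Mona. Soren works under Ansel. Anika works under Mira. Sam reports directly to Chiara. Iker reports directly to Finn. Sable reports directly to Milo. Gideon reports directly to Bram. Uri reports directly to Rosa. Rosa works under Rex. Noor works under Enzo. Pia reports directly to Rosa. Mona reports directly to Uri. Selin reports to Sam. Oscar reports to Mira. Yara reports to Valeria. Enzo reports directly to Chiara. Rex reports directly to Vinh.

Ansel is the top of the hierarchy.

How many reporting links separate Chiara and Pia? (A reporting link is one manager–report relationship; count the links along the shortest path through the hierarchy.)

4

Pia is in Chiara's organization: the chain from Pia up to Chiara is Pia → Rosa → Rex → Vinh → Chiara, which is 4 links.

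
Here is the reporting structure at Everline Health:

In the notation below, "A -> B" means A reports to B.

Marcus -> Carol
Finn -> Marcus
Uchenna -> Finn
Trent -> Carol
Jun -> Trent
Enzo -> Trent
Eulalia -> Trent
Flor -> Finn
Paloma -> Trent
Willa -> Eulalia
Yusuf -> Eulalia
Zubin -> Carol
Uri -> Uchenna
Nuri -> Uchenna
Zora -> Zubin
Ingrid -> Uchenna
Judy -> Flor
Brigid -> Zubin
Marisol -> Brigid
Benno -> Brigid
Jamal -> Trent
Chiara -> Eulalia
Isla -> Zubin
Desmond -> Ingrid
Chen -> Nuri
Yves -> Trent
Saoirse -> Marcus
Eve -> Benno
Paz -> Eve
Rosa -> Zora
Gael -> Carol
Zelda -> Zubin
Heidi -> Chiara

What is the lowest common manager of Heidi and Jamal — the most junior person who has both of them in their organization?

Trent

Heidi's chain of managers is Chiara, Eulalia, Trent, Carol. Jamal's chain of managers is Trent, Carol. The first manager that appears in both chains is Trent.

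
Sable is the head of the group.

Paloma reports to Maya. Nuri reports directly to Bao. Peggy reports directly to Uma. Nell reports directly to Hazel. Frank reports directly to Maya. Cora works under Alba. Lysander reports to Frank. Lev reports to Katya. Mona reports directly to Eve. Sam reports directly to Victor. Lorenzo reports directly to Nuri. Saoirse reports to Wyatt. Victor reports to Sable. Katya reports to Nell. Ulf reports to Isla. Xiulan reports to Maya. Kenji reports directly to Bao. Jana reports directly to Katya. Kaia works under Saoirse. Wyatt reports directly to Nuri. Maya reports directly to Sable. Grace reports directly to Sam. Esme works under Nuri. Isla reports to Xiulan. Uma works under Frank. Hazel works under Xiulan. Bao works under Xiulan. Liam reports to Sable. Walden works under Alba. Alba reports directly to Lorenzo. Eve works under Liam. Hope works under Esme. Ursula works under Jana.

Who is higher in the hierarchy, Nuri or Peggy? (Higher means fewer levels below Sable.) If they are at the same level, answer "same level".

Both Nuri and Peggy are 4 levels below Sable.

same level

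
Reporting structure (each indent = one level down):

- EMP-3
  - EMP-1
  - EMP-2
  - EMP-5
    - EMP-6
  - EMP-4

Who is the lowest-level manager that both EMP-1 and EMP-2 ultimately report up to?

EMP-3

EMP-1's chain of managers is EMP-3. EMP-2's chain of managers is EMP-3. The first manager that appears in both chains is EMP-3.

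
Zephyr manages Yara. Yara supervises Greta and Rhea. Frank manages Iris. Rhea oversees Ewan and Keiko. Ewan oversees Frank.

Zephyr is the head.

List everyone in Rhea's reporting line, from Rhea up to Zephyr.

Rhea reports to Yara. Yara reports to Zephyr. Zephyr is at the top.

Rhea -> Yara -> Zephyr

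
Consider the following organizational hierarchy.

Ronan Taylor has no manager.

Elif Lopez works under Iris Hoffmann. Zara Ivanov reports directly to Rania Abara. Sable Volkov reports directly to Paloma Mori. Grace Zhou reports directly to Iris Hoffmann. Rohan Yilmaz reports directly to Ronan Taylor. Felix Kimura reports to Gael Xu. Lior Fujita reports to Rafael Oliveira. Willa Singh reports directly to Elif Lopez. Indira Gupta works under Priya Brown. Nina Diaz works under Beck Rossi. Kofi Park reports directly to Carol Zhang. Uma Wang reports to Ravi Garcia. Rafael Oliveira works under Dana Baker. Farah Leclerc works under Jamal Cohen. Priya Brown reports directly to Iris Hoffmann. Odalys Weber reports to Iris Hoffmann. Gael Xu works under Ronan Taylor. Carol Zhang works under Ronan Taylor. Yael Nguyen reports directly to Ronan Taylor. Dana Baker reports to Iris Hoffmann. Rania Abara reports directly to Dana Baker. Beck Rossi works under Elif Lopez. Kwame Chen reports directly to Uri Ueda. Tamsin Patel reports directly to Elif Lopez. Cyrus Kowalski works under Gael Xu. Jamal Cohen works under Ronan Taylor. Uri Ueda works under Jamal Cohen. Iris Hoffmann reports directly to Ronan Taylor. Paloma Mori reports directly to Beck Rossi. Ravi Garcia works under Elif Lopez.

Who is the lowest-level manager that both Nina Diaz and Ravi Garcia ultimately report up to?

Nina Diaz's chain of managers is Beck Rossi, Elif Lopez, Iris Hoffmann, Ronan Taylor. Ravi Garcia's chain of managers is Elif Lopez, Iris Hoffmann, Ronan Taylor. The first manager that appears in both chains is Elif Lopez.

Elif Lopez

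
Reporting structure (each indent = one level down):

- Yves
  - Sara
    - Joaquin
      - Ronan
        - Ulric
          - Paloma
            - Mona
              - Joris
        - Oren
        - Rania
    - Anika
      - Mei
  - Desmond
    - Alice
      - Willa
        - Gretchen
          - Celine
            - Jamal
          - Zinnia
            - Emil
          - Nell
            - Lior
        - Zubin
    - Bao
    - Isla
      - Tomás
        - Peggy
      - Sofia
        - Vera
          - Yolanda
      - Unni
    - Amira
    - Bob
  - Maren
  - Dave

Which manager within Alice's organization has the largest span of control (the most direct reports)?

Direct-report counts within Alice's organization: Alice has 1; Willa has 2; Gretchen has 3; Nell has 1; Zinnia has 1; Celine has 1. The largest is 3, held by Gretchen.

Gretchen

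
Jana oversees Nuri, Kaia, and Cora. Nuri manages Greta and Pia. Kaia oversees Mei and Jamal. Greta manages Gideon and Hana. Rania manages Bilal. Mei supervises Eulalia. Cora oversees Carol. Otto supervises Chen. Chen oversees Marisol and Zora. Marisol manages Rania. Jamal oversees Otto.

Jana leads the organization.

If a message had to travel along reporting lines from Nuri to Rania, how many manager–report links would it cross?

Nuri is 1 level below Jana, and Rania is 6 levels below Jana (their lowest common manager). The shortest path runs up from Nuri to Jana and back down to Rania: 1 + 6 = 7 links.

7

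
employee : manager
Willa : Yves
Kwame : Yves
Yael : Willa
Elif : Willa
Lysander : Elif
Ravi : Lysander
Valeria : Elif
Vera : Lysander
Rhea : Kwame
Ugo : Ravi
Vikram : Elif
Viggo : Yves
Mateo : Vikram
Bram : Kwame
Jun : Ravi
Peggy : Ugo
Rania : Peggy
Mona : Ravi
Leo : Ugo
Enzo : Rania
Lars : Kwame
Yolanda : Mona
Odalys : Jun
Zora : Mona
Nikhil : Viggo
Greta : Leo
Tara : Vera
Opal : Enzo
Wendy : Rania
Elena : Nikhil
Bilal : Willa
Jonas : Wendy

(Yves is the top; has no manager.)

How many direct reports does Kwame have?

Kwame directly manages Rhea, Bram, Lars. That is 3 direct reports.

3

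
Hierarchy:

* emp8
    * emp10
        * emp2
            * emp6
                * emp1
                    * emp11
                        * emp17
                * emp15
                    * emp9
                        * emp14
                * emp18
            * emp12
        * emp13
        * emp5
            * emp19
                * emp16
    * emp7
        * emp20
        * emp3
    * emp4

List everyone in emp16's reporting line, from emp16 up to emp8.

emp16 reports to emp19. emp19 reports to emp5. emp5 reports to emp10. emp10 reports to emp8. emp8 is at the top.

emp16 -> emp19 -> emp5 -> emp10 -> emp8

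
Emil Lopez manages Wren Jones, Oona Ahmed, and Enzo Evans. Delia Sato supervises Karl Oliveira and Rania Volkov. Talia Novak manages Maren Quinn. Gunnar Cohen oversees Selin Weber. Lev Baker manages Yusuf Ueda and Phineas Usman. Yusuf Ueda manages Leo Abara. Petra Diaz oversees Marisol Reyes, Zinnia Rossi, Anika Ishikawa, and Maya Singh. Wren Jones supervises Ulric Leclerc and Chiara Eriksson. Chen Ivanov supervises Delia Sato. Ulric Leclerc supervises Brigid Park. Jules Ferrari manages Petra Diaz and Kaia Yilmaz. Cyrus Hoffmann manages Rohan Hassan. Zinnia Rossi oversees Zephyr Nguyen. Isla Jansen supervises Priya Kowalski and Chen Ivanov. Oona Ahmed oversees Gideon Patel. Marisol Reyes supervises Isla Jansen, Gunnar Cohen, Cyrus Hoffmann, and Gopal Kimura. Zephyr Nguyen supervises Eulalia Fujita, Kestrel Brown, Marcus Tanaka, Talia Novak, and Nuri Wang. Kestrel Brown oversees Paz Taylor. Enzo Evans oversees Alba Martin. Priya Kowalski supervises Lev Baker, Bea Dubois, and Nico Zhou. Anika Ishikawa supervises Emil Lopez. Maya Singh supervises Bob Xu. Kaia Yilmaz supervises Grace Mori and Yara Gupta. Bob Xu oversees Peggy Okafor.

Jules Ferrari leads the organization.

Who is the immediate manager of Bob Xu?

Bob Xu reports directly to Maya Singh.

Maya Singh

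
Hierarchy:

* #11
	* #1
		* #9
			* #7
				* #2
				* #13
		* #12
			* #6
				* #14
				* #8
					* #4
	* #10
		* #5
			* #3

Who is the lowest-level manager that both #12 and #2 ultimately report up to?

#12's chain of managers is #1, #11. #2's chain of managers is #7, #9, #1, #11. The first manager that appears in both chains is #1.

#1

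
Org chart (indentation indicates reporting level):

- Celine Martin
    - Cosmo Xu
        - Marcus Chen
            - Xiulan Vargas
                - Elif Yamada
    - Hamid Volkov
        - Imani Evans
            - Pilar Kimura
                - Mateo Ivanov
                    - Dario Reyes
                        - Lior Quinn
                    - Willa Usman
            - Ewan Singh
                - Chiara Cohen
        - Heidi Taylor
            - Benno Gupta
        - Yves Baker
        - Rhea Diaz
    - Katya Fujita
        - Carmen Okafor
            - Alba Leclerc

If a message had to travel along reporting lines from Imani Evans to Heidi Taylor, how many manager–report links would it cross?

Imani Evans is 1 level below Hamid Volkov, and Heidi Taylor is 1 level below Hamid Volkov (their lowest common manager). The shortest path runs up from Imani Evans to Hamid Volkov and back down to Heidi Taylor: 1 + 1 = 2 links.

2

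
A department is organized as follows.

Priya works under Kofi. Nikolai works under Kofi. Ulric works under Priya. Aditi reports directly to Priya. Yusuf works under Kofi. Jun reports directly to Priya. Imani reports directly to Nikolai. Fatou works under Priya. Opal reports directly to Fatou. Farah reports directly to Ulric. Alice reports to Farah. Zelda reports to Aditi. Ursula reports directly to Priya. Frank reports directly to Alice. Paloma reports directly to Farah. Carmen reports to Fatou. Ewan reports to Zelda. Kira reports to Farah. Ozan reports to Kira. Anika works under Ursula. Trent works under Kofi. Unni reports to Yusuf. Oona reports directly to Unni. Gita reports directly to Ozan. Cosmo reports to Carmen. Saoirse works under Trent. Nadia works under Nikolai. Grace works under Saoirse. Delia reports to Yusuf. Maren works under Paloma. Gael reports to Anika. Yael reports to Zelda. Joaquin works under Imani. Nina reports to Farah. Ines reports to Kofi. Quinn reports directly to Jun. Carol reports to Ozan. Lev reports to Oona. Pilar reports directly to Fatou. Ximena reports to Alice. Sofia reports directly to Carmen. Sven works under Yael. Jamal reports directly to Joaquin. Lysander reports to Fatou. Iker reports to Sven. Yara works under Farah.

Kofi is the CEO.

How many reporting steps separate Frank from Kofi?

5

Chain from Frank up to Kofi: Frank → Alice → Farah → Ulric → Priya → Kofi. That is 5 steps up, so Frank is 5 levels below Kofi.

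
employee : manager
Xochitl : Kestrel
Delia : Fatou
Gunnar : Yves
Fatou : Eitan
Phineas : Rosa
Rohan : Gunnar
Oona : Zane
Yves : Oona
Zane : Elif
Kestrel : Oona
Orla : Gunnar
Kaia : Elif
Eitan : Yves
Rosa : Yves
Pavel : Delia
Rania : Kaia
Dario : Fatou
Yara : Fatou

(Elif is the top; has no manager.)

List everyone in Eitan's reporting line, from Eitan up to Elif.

Eitan reports to Yves. Yves reports to Oona. Oona reports to Zane. Zane reports to Elif. Elif is at the top.

Eitan -> Yves -> Oona -> Zane -> Elif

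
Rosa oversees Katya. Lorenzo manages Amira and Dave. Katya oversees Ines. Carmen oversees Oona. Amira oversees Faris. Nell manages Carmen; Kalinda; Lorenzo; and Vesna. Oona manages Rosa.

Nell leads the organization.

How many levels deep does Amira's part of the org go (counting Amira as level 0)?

The longest chain under Amira runs Amira → Faris, which is 1 level below Amira.

1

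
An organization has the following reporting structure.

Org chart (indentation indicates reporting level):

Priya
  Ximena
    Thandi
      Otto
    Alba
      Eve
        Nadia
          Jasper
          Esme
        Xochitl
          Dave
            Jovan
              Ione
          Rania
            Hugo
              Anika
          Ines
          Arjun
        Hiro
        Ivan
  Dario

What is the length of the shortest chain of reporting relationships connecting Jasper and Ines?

Jasper is 2 levels below Eve, and Ines is 2 levels below Eve (their lowest common manager). The shortest path runs up from Jasper to Eve and back down to Ines: 2 + 2 = 4 links.

4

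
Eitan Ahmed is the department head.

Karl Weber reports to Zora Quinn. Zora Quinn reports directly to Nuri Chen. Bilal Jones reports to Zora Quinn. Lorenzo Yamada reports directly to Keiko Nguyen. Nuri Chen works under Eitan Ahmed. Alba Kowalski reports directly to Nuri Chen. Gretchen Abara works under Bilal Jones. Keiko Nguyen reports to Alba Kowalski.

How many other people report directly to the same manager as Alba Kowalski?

1

Alba Kowalski reports to Nuri Chen. Nuri Chen's other direct reports are Zora Quinn — 1 peer.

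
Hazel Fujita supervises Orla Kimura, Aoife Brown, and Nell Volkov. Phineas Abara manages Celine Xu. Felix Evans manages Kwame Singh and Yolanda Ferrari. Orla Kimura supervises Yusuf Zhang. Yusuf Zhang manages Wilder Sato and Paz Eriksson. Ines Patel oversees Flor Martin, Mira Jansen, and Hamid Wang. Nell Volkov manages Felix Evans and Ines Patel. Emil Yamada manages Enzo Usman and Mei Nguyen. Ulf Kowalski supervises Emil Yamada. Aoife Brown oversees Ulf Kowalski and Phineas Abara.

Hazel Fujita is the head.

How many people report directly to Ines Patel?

Ines Patel directly manages Flor Martin, Hamid Wang, Mira Jansen. That is 3 direct reports.

3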